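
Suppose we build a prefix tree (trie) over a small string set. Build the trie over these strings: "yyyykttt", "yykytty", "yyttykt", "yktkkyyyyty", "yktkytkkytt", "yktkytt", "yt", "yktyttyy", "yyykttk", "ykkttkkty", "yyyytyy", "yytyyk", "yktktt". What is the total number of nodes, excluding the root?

61

Insert word by word; a character creates a node only if that edge doesn't already exist:
  "yyyykttt" → 8 new (y, y, y, y, k, t, t, t)
  "yykytty" → prefix "yy" already present; 5 new (k, y, t, t, y)
  "yyttykt" → prefix "yy" already present; 5 new (t, t, y, k, t)
  "yktkkyyyyty" → prefix "y" already present; 10 new (k, t, k, k, y, y, y, y, t, y)
  "yktkytkkytt" → prefix "yktk" already present; 7 new (y, t, k, k, y, t, t)
  "yktkytt" → prefix "yktkyt" already present; 1 new (t)
  "yt" → prefix "y" already present; 1 new (t)
  "yktyttyy" → prefix "ykt" already present; 5 new (y, t, t, y, y)
  "yyykttk" → prefix "yyy" already present; 4 new (k, t, t, k)
  "ykkttkkty" → prefix "yk" already present; 7 new (k, t, t, k, k, t, y)
  "yyyytyy" → prefix "yyyy" already present; 3 new (t, y, y)
  "yytyyk" → prefix "yyt" already present; 3 new (y, y, k)
  "yktktt" → prefix "yktk" already present; 2 new (t, t)
Total nodes = 8 + 5 + 5 + 10 + 7 + 1 + 1 + 5 + 4 + 7 + 3 + 3 + 2 = 61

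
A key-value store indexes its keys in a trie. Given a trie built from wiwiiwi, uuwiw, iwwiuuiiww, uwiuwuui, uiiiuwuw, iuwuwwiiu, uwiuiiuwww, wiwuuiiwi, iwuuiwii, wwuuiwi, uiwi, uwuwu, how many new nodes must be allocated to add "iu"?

0

"iu" is already a full path in the trie; only an end-marker is added.
No new nodes are needed: 0.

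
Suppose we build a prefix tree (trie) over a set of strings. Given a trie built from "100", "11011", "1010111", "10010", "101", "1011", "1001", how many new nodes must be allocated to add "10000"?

"100" is already a path in the trie; the remaining "00" must be added.
New nodes needed: |"10000"| − 3 = 5 − 3 = 2.

2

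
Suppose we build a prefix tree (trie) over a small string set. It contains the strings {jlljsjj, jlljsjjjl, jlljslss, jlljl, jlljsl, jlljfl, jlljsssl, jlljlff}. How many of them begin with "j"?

Traverse to the node for "j", then collect every word in that subtree.
Matches: "jlljfl", "jlljl", "jlljlff", "jlljsjj", "jlljsjjjl", "jlljsl", "jlljslss", "jlljsssl"
Count: 8

8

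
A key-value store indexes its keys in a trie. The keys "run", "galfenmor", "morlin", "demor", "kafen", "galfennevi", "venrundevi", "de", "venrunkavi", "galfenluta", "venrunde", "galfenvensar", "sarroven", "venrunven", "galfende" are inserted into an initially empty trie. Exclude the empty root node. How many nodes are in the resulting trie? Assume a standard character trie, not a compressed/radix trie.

69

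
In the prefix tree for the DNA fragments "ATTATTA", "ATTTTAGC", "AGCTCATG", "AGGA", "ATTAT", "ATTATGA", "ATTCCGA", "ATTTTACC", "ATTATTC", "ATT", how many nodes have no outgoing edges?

8

Leaves are exactly the stored words that no other stored word extends.
Those words: "AGCTCATG", "AGGA", "ATTATGA", "ATTATTA", "ATTATTC", "ATTCCGA", "ATTTTACC", "ATTTTAGC"
Leaf count: 8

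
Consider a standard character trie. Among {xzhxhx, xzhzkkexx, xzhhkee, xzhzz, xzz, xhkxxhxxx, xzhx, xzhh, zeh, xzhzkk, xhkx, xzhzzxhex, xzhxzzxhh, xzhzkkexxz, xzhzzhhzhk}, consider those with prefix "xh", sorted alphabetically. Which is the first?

xhkx

Filter for "xh…" and sort: "xhkx", "xhkxxhxxx"
Position 1: xhkx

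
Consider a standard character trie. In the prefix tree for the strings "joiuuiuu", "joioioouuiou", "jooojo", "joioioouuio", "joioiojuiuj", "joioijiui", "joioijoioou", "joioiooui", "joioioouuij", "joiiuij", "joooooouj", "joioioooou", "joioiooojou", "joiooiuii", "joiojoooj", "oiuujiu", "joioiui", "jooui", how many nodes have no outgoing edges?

A leaf is a node with no children — equivalently, the end of a word that is not a proper prefix of any other stored word.
Those words: "joiiuij", "joioijiui", "joioijoioou", "joioiojuiuj", "joioiooojou", "joioioooou", "joioiooui", "joioioouuij", "joioioouuiou", "joioiui", "joiojoooj", "joiooiuii", "joiuuiuu", "jooojo", "joooooouj", "jooui", "oiuujiu"
Leaf count: 17

17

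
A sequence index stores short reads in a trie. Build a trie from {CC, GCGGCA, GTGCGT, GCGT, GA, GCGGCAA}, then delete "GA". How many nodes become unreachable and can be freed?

1

Walk "GA" from the leaf back toward the root, removing each node that no remaining word uses.
The suffix "A" (1 node) is used only by "GA"; the node for "G" still has the child "C", so pruning stops there.
Nodes removed: 1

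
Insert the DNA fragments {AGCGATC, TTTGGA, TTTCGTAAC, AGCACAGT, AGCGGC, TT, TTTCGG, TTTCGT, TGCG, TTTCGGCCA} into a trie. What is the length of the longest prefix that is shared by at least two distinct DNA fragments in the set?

6

Equivalently: take the maximum, over all pairs, of their longest common prefix length.
"TTTCGG" and "TTTCGGCCA" agree on "TTTCGG" (6 characters) before diverging; nothing deeper is shared.
Longest shared-prefix length: 6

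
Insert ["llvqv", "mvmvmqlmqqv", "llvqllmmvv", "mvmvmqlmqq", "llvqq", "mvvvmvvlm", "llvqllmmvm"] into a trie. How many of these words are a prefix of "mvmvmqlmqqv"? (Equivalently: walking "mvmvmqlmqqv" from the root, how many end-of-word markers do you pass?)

Traverse "mvmvmqlmqqv" character by character; count nodes along the way that are marked as word ends.
Prefixes of the query that are stored words: "mvmvmqlmqq", "mvmvmqlmqqv"
Count: 2

2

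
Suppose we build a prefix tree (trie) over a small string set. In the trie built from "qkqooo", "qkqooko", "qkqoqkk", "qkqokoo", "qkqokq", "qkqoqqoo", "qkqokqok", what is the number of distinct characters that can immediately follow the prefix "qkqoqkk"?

0

Follow the path "qkqoqkk" to its node, then look at its outgoing edges.
No stored string extends past "qkqoqkk".
That node has 0 child edges.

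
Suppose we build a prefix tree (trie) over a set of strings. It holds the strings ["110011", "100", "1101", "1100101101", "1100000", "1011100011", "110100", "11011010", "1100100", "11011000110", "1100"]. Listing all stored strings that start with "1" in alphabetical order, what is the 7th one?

110011

Filter for "1…" and sort: "100", "1011100011", "1100", "1100000", "1100100", "1100101101", "110011", "1101", "110100", "11011000110", "11011010"
Position 7: 110011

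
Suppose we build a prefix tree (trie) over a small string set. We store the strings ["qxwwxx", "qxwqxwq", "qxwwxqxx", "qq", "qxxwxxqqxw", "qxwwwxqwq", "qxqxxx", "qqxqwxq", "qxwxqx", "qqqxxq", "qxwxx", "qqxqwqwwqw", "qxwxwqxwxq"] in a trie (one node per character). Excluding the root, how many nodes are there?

Count nodes per top-level branch (shared prefixes stored once):
  'q'-branch (qq, qqqxxq, qqxqwqwwqw, qqxqwxq, qxqxxx, qxwqxwq, qxwwwxqwq, qxwwxqxx, qxwwxx, qxwxqx, qxwxwqxwxq, qxwxx, qxxwxxqqxw): 55 nodes
Sum: 55

55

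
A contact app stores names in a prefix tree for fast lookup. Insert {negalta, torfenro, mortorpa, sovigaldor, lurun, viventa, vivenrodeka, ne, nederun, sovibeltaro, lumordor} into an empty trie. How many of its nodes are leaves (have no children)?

Leaves are exactly the stored words that no other stored word extends.
Those words: "lumordor", "lurun", "mortorpa", "nederun", "negalta", "sovibeltaro", "sovigaldor", "torfenro", "vivenrodeka", "viventa"
Leaf count: 10

10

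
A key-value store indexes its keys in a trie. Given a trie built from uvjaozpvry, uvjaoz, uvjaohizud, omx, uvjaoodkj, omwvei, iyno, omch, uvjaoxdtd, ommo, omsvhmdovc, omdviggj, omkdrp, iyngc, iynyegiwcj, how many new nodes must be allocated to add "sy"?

No existing word starts with "s", so every character of "sy" needs a new node.
2 − 0 = 2 new nodes.

2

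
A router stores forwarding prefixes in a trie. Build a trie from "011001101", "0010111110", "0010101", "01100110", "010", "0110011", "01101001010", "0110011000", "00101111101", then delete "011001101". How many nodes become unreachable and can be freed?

1

Walk "011001101" from the leaf back toward the root, removing each node that no remaining word uses.
The suffix "1" (1 node) is used only by "011001101"; the node for "01100110" still has the child "0", so pruning stops there.
Nodes removed: 1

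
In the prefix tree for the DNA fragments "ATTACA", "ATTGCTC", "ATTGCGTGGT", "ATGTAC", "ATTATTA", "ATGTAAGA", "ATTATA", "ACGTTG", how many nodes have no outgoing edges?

Leaves are exactly the stored words that no other stored word extends.
Those words: "ACGTTG", "ATGTAAGA", "ATGTAC", "ATTACA", "ATTATA", "ATTATTA", "ATTGCGTGGT", "ATTGCTC"
Leaf count: 8

8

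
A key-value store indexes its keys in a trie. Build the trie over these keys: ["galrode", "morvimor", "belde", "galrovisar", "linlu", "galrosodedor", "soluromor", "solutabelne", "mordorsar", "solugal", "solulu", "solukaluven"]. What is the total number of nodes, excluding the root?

For each word, the new-node count is its length minus the longest prefix already in the trie:
  "galrode" → 7 new (g, a, l, r, o, d, e)
  "morvimor" → 8 new (m, o, r, v, i, m, o, r)
  "belde" → 5 new (b, e, l, d, e)
  "galrovisar" → prefix "galro" already present; 5 new (v, i, s, a, r)
  "linlu" → 5 new (l, i, n, l, u)
  "galrosodedor" → prefix "galro" already present; 7 new (s, o, d, e, d, o, r)
  "soluromor" → 9 new (s, o, l, u, r, o, m, o, r)
  "solutabelne" → prefix "solu" already present; 7 new (t, a, b, e, l, n, e)
  "mordorsar" → prefix "mor" already present; 6 new (d, o, r, s, a, r)
  "solugal" → prefix "solu" already present; 3 new (g, a, l)
  "solulu" → prefix "solu" already present; 2 new (l, u)
  "solukaluven" → prefix "solu" already present; 7 new (k, a, l, u, v, e, n)
Total nodes = 7 + 8 + 5 + 5 + 5 + 7 + 9 + 7 + 6 + 3 + 2 + 7 = 71

71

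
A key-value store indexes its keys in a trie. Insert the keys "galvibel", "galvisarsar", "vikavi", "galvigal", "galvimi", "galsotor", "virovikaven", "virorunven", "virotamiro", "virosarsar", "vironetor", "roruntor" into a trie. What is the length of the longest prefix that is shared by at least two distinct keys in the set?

5

Equivalently: take the maximum, over all pairs, of their longest common prefix length.
e.g. "galvibel" and "galvigal" share the prefix "galvi" of length 5; no pair shares a longer one.
Longest shared-prefix length: 5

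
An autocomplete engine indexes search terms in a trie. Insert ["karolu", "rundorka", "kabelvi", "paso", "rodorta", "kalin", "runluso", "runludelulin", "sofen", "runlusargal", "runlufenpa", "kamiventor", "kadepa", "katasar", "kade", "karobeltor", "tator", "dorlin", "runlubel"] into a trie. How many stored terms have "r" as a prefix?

7

Filter for entries beginning with "r":
Words under "r": rodorta, rundorka, runlubel, runludelulin, runlufenpa, runlusargal, runluso
Count: 7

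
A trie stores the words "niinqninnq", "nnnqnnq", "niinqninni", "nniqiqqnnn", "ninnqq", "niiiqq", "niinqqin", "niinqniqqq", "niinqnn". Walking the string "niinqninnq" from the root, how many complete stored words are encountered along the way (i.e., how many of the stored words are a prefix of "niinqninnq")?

1

Check each prefix of "niinqninnq" against the stored set — each match is an end-marker on the path.
Prefixes of the query that are stored words: "niinqninnq"
Count: 1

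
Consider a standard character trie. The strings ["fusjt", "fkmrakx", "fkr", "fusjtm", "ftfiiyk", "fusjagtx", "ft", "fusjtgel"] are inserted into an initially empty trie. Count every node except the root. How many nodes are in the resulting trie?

26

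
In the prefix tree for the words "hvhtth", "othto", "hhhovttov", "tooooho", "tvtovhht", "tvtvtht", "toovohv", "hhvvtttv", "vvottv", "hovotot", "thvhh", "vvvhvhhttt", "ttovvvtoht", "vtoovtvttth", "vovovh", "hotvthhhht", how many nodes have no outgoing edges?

16

Leaves are exactly the stored words that no other stored word extends.
Those words: "hhhovttov", "hhvvtttv", "hotvthhhht", "hovotot", "hvhtth", "othto", "thvhh", "tooooho", "toovohv", "ttovvvtoht", "tvtovhht", "tvtvtht", "vovovh", "vtoovtvttth", "vvottv", "vvvhvhhttt"
Leaf count: 16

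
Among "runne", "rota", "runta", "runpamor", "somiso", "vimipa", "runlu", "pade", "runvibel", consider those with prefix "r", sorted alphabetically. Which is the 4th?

runpamor

Filter for "r…" and sort: "rota", "runlu", "runne", "runpamor", "runta", "runvibel"
The 4th is runpamor.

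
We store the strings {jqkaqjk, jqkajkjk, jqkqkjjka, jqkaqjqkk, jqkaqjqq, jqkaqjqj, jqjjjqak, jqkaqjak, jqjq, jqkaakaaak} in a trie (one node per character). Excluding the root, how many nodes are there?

Insert word by word; a character creates a node only if that edge doesn't already exist:
  "jqkaqjk" → 7 new (j, q, k, a, q, j, k)
  "jqkajkjk" → prefix "jqka" already present; 4 new (j, k, j, k)
  "jqkqkjjka" → prefix "jqk" already present; 6 new (q, k, j, j, k, a)
  "jqkaqjqkk" → prefix "jqkaqj" already present; 3 new (q, k, k)
  "jqkaqjqq" → prefix "jqkaqjq" already present; 1 new (q)
  "jqkaqjqj" → prefix "jqkaqjq" already present; 1 new (j)
  "jqjjjqak" → prefix "jq" already present; 6 new (j, j, j, q, a, k)
  "jqkaqjak" → prefix "jqkaqj" already present; 2 new (a, k)
  "jqjq" → prefix "jqj" already present; 1 new (q)
  "jqkaakaaak" → prefix "jqka" already present; 6 new (a, k, a, a, a, k)
Total nodes = 7 + 4 + 6 + 3 + 1 + 1 + 6 + 2 + 1 + 6 = 37

37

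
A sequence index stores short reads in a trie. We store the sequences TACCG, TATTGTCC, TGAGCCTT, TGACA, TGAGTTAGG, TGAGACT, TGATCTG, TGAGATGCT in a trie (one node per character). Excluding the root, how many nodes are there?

36

Trace insertions, counting only characters that open a new branch:
  "TACCG" → 5 new (T, A, C, C, G)
  "TATTGTCC" → prefix "TA" already present; 6 new (T, T, G, T, C, C)
  "TGAGCCTT" → prefix "T" already present; 7 new (G, A, G, C, C, T, T)
  "TGACA" → prefix "TGA" already present; 2 new (C, A)
  "TGAGTTAGG" → prefix "TGAG" already present; 5 new (T, T, A, G, G)
  "TGAGACT" → prefix "TGAG" already present; 3 new (A, C, T)
  "TGATCTG" → prefix "TGA" already present; 4 new (T, C, T, G)
  "TGAGATGCT" → prefix "TGAGA" already present; 4 new (T, G, C, T)
Total nodes = 5 + 6 + 7 + 2 + 5 + 3 + 4 + 4 = 36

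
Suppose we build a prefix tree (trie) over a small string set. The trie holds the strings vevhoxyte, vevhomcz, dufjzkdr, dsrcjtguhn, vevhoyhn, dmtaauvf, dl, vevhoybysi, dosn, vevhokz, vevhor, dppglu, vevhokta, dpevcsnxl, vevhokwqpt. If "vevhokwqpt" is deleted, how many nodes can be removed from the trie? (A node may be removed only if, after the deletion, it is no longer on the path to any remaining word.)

4

A node on "vevhokwqpt"'s path can go only if nothing else ends at it or branches off below it.
The suffix "wqpt" (4 nodes) is used only by "vevhokwqpt"; the node for "vevhok" still has the child "z", so pruning stops there.
Nodes removed: 4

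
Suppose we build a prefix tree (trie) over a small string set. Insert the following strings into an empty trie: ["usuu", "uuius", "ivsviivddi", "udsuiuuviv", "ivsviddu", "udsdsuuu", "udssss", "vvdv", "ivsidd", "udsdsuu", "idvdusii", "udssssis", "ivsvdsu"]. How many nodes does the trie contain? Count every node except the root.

57

For each word, the new-node count is its length minus the longest prefix already in the trie:
  "usuu" → 4 new (u, s, u, u)
  "uuius" → prefix "u" already present; 4 new (u, i, u, s)
  "ivsviivddi" → 10 new (i, v, s, v, i, i, v, d, d, i)
  "udsuiuuviv" → prefix "u" already present; 9 new (d, s, u, i, u, u, v, i, v)
  "ivsviddu" → prefix "ivsvi" already present; 3 new (d, d, u)
  "udsdsuuu" → prefix "uds" already present; 5 new (d, s, u, u, u)
  "udssss" → prefix "uds" already present; 3 new (s, s, s)
  "vvdv" → 4 new (v, v, d, v)
  "ivsidd" → prefix "ivs" already present; 3 new (i, d, d)
  "udsdsuu" → prefix "udsdsuu" already present; 0 new (none)
  "idvdusii" → prefix "i" already present; 7 new (d, v, d, u, s, i, i)
  "udssssis" → prefix "udssss" already present; 2 new (i, s)
  "ivsvdsu" → prefix "ivsv" already present; 3 new (d, s, u)
Total nodes = 4 + 4 + 10 + 9 + 3 + 5 + 3 + 4 + 3 + 0 + 7 + 2 + 3 = 57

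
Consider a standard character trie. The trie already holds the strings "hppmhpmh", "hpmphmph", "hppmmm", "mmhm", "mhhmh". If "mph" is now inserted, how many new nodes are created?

2

The longest prefix of "mph" already in the trie is "m" (length 1).
Each of the 2 remaining characters creates one node.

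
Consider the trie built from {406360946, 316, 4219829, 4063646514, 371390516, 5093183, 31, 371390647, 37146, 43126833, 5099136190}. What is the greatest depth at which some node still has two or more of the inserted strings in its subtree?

Equivalently: take the maximum, over all pairs, of their longest common prefix length.
e.g. "371390516" and "371390647" share the prefix "371390" of length 6; no pair shares a longer one.
Longest shared-prefix length: 6

6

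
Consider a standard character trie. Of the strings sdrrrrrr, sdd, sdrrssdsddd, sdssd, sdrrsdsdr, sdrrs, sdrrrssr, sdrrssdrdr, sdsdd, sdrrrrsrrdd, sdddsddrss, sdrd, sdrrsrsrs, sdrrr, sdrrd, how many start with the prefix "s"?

Filter for entries beginning with "s":
Words under "s": sdd, sdddsddrss, sdrd, sdrrd, sdrrr, sdrrrrrr, sdrrrrsrrdd, sdrrrssr, sdrrs, sdrrsdsdr, sdrrsrsrs, sdrrssdrdr, sdrrssdsddd, sdsdd, sdssd
Count: 15

15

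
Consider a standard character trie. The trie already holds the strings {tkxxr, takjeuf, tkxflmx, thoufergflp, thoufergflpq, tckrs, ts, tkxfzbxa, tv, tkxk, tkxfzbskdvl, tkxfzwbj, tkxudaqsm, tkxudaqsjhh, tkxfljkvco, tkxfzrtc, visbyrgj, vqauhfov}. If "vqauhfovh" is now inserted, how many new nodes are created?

1

The longest prefix of "vqauhfovh" already in the trie is "vqauhfov" (length 8).
So 9 − 8 = 1 new nodes.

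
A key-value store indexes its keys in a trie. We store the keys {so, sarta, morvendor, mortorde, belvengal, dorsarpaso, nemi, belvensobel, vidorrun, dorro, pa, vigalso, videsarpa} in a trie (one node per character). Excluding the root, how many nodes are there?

71

Count nodes per top-level branch (shared prefixes stored once):
  'b'-branch (belvengal, belvensobel): 14 nodes
  'd'-branch (dorro, dorsarpaso): 12 nodes
  'm'-branch (mortorde, morvendor): 14 nodes
  'n'-branch (nemi): 4 nodes
  'p'-branch (pa): 2 nodes
  's'-branch (sarta, so): 6 nodes
  'v'-branch (videsarpa, vidorrun, vigalso): 19 nodes
Sum: 71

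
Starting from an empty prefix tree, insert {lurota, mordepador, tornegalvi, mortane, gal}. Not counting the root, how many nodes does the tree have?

Trie structure (* marks end of a word):
(root)
├─ g
│  └─ a
│     └─ l *
├─ l
│  └─ u
│     └─ r
│        └─ o
│           └─ t
│              └─ a *
├─ m
│  └─ o
│     └─ r
│        ├─ d
│        │  └─ e
│        │     └─ p
│        │        └─ a
│        │           └─ d
│        │              └─ o
│        │                 └─ r *
│        └─ t
│           └─ a
│              └─ n
│                 └─ e *
└─ t
   └─ o
      └─ r
         └─ n
            └─ e
               └─ g
                  └─ a
                     └─ l
                        └─ v
                           └─ i *
Counting every labelled node above: 33.

33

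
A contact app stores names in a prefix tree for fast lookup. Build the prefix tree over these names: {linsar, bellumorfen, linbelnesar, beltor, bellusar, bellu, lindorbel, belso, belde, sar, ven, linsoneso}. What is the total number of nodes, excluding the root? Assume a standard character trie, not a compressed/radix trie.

Insert word by word; a character creates a node only if that edge doesn't already exist:
  "linsar" → 6 new (l, i, n, s, a, r)
  "bellumorfen" → 11 new (b, e, l, l, u, m, o, r, f, e, n)
  "linbelnesar" → prefix "lin" already present; 8 new (b, e, l, n, e, s, a, r)
  "beltor" → prefix "bel" already present; 3 new (t, o, r)
  "bellusar" → prefix "bellu" already present; 3 new (s, a, r)
  "bellu" → prefix "bellu" already present; 0 new (none)
  "lindorbel" → prefix "lin" already present; 6 new (d, o, r, b, e, l)
  "belso" → prefix "bel" already present; 2 new (s, o)
  "belde" → prefix "bel" already present; 2 new (d, e)
  "sar" → 3 new (s, a, r)
  "ven" → 3 new (v, e, n)
  "linsoneso" → prefix "lins" already present; 5 new (o, n, e, s, o)
Total nodes = 6 + 11 + 8 + 3 + 3 + 0 + 6 + 2 + 2 + 3 + 3 + 5 = 52

52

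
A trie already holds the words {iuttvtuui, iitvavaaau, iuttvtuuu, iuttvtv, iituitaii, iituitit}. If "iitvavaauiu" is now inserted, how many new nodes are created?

The longest prefix of "iitvavaauiu" already in the trie is "iitvavaa" (length 8).
New nodes needed: |"iitvavaauiu"| − 8 = 11 − 8 = 3.

3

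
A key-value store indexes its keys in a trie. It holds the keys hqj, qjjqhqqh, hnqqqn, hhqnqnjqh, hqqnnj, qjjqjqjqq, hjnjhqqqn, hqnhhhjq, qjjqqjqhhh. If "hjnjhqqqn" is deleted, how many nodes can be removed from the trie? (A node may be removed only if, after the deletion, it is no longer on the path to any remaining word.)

8

A node on "hjnjhqqqn"'s path can go only if nothing else ends at it or branches off below it.
The suffix "jnjhqqqn" (8 nodes) is used only by "hjnjhqqqn"; the node for "h" still has the child "q", so pruning stops there.
Nodes removed: 8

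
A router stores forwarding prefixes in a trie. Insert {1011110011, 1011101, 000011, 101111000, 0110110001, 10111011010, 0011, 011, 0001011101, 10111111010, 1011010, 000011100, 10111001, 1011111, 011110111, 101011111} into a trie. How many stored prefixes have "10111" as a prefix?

7

Traverse to the node for "10111", then collect every word in that subtree.
Words under "10111": 10111001, 1011101, 10111011010, 101111000, 1011110011, 1011111, 10111111010
Count: 7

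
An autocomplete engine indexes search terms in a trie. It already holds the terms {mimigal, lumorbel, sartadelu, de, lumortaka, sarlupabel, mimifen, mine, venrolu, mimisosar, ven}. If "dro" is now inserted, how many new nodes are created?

"d" is already a path in the trie; the remaining "ro" must be added.
So 3 − 1 = 2 new nodes.

2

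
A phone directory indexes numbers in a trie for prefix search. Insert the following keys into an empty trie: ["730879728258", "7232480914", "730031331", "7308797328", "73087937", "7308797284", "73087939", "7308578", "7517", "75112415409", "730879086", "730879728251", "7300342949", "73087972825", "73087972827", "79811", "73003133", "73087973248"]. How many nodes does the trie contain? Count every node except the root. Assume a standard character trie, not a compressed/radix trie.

Count nodes per top-level branch (shared prefixes stored once):
  '7'-branch (7232480914, 73003133, 730031331, 7300342949, 7308578, 730879086, 73087937, 73087939, 73087972825, 730879728251, 730879728258, 73087972827, 7308797284, 73087973248, 7308797328, 75112415409, 7517, 79811): 64 nodes
Sum: 64

64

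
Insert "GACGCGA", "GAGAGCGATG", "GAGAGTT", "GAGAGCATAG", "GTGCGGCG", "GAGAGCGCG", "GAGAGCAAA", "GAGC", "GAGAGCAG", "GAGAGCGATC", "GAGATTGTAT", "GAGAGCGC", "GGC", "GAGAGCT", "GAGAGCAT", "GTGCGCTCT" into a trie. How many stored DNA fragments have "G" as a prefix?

16

Walk to "G"; the words in its subtree are exactly those with that prefix.
Words under "G": GACGCGA, GAGAGCAAA, GAGAGCAG, GAGAGCAT, GAGAGCATAG, GAGAGCGATC, GAGAGCGATG, GAGAGCGC, GAGAGCGCG, GAGAGCT, GAGAGTT, GAGATTGTAT, GAGC, GGC, GTGCGCTCT, GTGCGGCG
Count: 16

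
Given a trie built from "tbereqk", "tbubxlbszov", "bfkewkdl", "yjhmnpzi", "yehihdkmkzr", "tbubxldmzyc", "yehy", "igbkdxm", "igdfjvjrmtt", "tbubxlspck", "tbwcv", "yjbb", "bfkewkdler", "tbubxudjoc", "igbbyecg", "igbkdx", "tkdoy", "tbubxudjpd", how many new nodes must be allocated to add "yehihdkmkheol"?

4

"yehihdkmk" is already a path in the trie; the remaining "heol" must be added.
So 13 − 9 = 4 new nodes.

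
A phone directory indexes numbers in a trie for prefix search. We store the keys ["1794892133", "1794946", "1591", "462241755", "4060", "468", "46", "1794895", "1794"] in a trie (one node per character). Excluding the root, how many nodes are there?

30

Trie structure (* marks end of a word):
(root)
├─ 1
│  ├─ 5
│  │  └─ 9
│  │     └─ 1 *
│  └─ 7
│     └─ 9
│        └─ 4 *
│           ├─ 8
│           │  └─ 9
│           │     ├─ 2
│           │     │  └─ 1
│           │     │     └─ 3
│           │     │        └─ 3 *
│           │     └─ 5 *
│           └─ 9
│              └─ 4
│                 └─ 6 *
└─ 4
   ├─ 0
   │  └─ 6
   │     └─ 0 *
   └─ 6 *
      ├─ 2
      │  └─ 2
      │     └─ 4
      │        └─ 1
      │           └─ 7
      │              └─ 5
      │                 └─ 5 *
      └─ 8 *
Counting every labelled node above: 30.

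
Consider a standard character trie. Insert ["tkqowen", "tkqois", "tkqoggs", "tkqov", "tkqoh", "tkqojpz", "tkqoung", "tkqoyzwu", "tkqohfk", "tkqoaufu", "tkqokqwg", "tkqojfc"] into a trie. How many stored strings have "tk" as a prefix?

Traverse to the node for "tk", then collect every word in that subtree.
Matches: "tkqoaufu", "tkqoggs", "tkqoh", "tkqohfk", "tkqois", "tkqojfc", "tkqojpz", "tkqokqwg", "tkqoung", "tkqov", "tkqowen", "tkqoyzwu"
Count: 12

12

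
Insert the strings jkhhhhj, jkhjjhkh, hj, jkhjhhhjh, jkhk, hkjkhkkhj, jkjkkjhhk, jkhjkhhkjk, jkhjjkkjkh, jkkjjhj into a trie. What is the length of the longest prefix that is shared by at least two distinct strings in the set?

5

Look for the deepest trie node that still has at least two words in its subtree.
e.g. "jkhjjhkh" and "jkhjjkkjkh" share the prefix "jkhjj" of length 5; no pair shares a longer one.
Longest shared-prefix length: 5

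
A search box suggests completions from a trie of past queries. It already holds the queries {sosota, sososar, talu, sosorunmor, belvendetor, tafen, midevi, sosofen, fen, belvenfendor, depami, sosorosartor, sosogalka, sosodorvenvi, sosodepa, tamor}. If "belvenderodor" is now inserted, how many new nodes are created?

"belvende" is already a path in the trie; the remaining "rodor" must be added.
New nodes needed: |"belvenderodor"| − 8 = 13 − 8 = 5.

5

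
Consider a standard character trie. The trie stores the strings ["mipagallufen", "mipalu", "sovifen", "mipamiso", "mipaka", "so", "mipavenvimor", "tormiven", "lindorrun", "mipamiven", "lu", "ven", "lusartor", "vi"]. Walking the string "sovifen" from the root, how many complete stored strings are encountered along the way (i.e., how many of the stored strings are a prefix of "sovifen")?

2

Walk "sovifen" from the root; an end-of-word marker is hit whenever a stored word is a prefix of "sovifen".
Prefixes of the query that are stored words: "so", "sovifen"
Count: 2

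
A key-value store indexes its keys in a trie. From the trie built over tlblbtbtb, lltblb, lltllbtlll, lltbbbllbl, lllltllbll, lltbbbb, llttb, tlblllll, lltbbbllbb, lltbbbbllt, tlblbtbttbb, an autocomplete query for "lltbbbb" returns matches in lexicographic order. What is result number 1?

Words with prefix "lltbbbb", in lexicographic order: "lltbbbb", "lltbbbbllt"
The 1st is lltbbbb.

lltbbbb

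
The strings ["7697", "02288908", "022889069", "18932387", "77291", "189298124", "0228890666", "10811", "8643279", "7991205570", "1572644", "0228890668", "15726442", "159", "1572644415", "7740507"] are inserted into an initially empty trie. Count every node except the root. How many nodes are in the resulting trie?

71

Trace insertions, counting only characters that open a new branch:
  "7697" → 4 new (7, 6, 9, 7)
  "02288908" → 8 new (0, 2, 2, 8, 8, 9, 0, 8)
  "022889069" → prefix "0228890" already present; 2 new (6, 9)
  "18932387" → 8 new (1, 8, 9, 3, 2, 3, 8, 7)
  "77291" → prefix "7" already present; 4 new (7, 2, 9, 1)
  "189298124" → prefix "189" already present; 6 new (2, 9, 8, 1, 2, 4)
  "0228890666" → prefix "02288906" already present; 2 new (6, 6)
  "10811" → prefix "1" already present; 4 new (0, 8, 1, 1)
  "8643279" → 7 new (8, 6, 4, 3, 2, 7, 9)
  "7991205570" → prefix "7" already present; 9 new (9, 9, 1, 2, 0, 5, 5, 7, 0)
  "1572644" → prefix "1" already present; 6 new (5, 7, 2, 6, 4, 4)
  "0228890668" → prefix "022889066" already present; 1 new (8)
  "15726442" → prefix "1572644" already present; 1 new (2)
  "159" → prefix "15" already present; 1 new (9)
  "1572644415" → prefix "1572644" already present; 3 new (4, 1, 5)
  "7740507" → prefix "77" already present; 5 new (4, 0, 5, 0, 7)
Total nodes = 4 + 8 + 2 + 8 + 4 + 6 + 2 + 4 + 7 + 9 + 6 + 1 + 1 + 1 + 3 + 5 = 71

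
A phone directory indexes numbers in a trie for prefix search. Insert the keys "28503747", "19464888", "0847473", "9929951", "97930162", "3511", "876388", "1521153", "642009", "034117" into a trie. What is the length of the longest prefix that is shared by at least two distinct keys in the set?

1

The deepest shared node is where two words last agree before diverging.
e.g. "034117" and "0847473" share the prefix "0" of length 1; no pair shares a longer one.
Longest shared-prefix length: 1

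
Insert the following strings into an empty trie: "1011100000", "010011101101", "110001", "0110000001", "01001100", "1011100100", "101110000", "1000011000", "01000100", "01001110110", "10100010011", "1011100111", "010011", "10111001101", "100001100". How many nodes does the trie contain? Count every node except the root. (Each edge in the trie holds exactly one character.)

For each word, the new-node count is its length minus the longest prefix already in the trie:
  "1011100000" → 10 new (1, 0, 1, 1, 1, 0, 0, 0, 0, 0)
  "010011101101" → 12 new (0, 1, 0, 0, 1, 1, 1, 0, 1, 1, 0, 1)
  "110001" → prefix "1" already present; 5 new (1, 0, 0, 0, 1)
  "0110000001" → prefix "01" already present; 8 new (1, 0, 0, 0, 0, 0, 0, 1)
  "01001100" → prefix "010011" already present; 2 new (0, 0)
  "1011100100" → prefix "1011100" already present; 3 new (1, 0, 0)
  "101110000" → prefix "101110000" already present; 0 new (none)
  "1000011000" → prefix "10" already present; 8 new (0, 0, 0, 1, 1, 0, 0, 0)
  "01000100" → prefix "0100" already present; 4 new (0, 1, 0, 0)
  "01001110110" → prefix "01001110110" already present; 0 new (none)
  "10100010011" → prefix "101" already present; 8 new (0, 0, 0, 1, 0, 0, 1, 1)
  "1011100111" → prefix "10111001" already present; 2 new (1, 1)
  "010011" → prefix "010011" already present; 0 new (none)
  "10111001101" → prefix "101110011" already present; 2 new (0, 1)
  "100001100" → prefix "100001100" already present; 0 new (none)
Total nodes = 10 + 12 + 5 + 8 + 2 + 3 + 0 + 8 + 4 + 0 + 8 + 2 + 0 + 2 + 0 = 64

64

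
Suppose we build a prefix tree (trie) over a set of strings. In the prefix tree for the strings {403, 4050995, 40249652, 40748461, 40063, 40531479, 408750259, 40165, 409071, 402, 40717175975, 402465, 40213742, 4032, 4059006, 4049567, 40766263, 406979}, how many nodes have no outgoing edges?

16

Leaves are exactly the stored words that no other stored word extends.
Those words: "40063", "40165", "40213742", "402465", "40249652", "4032", "4049567", "4050995", "40531479", "4059006", "406979", "40717175975", "40748461", "40766263", "408750259", "409071"
Leaf count: 16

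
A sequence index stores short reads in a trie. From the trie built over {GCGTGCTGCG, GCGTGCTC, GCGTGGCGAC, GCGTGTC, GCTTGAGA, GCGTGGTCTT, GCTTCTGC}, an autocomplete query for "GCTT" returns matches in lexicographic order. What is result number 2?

GCTTGAGA

Words with prefix "GCTT", in lexicographic order: "GCTTCTGC", "GCTTGAGA"
The 2nd is GCTTGAGA.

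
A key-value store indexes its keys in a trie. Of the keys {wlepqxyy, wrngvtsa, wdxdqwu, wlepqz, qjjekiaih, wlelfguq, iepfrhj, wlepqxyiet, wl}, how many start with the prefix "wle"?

Filter for entries beginning with "wle":
Matches: "wlelfguq", "wlepqxyiet", "wlepqxyy", "wlepqz"
Count: 4

4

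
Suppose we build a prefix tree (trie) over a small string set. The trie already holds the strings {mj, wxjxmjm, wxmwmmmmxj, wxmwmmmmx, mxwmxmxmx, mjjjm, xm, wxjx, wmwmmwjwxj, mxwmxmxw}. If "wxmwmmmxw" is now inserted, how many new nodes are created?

Walking "wxmwmmmxw" from the root, the first 7 characters ("wxmwmmm") follow existing edges; "x" is the first miss.
New nodes needed: |"wxmwmmmxw"| − 7 = 9 − 7 = 2.

2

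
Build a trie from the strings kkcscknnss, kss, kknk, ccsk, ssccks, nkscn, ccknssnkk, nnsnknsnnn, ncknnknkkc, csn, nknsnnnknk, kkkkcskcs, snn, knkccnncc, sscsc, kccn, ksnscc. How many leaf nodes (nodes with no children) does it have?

17

A leaf is a node with no children — equivalently, the end of a word that is not a proper prefix of any other stored word.
Those words: "ccknssnkk", "ccsk", "csn", "kccn", "kkcscknnss", "kkkkcskcs", "kknk", "knkccnncc", "ksnscc", "kss", "ncknnknkkc", "nknsnnnknk", "nkscn", "nnsnknsnnn", "snn", "ssccks", "sscsc"
Leaf count: 17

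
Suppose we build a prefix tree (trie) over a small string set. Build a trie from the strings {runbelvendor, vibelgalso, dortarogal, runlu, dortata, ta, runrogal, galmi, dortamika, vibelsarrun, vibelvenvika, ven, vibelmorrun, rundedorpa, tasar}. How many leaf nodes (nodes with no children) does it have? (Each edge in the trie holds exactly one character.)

14

Leaves are exactly the stored words that no other stored word extends.
Those words: "dortamika", "dortarogal", "dortata", "galmi", "runbelvendor", "rundedorpa", "runlu", "runrogal", "tasar", "ven", "vibelgalso", "vibelmorrun", "vibelsarrun", "vibelvenvika"
Leaf count: 14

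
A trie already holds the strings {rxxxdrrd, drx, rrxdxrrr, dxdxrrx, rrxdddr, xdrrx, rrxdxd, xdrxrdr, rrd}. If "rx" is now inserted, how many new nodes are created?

"rx" is already a full path in the trie; only an end-marker is added.
No new nodes are needed: 0.

0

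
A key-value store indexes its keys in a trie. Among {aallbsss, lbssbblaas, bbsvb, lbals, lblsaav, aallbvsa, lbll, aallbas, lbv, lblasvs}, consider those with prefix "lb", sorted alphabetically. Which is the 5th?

DFS of the "lb" subtree visits, in order: "lbals", "lblasvs", "lbll", "lblsaav", "lbssbblaas", "lbv"
Position 5: lbssbblaas

lbssbblaas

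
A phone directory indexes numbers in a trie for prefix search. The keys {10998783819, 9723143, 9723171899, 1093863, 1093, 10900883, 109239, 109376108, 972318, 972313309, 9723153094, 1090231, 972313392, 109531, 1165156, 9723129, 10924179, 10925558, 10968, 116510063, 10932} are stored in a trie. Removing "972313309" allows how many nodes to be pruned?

Walk "972313309" from the leaf back toward the root, removing each node that no remaining word uses.
The suffix "09" (2 nodes) is used only by "972313309"; the node for "9723133" still has the child "9", so pruning stops there.
Nodes removed: 2

2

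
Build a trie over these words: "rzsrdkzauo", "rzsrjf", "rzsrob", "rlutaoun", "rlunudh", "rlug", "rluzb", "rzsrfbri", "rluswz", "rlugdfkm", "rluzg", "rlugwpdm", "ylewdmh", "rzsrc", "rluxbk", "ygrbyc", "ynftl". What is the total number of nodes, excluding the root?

Insert word by word; a character creates a node only if that edge doesn't already exist:
  "rzsrdkzauo" → 10 new (r, z, s, r, d, k, z, a, u, o)
  "rzsrjf" → prefix "rzsr" already present; 2 new (j, f)
  "rzsrob" → prefix "rzsr" already present; 2 new (o, b)
  "rlutaoun" → prefix "r" already present; 7 new (l, u, t, a, o, u, n)
  "rlunudh" → prefix "rlu" already present; 4 new (n, u, d, h)
  "rlug" → prefix "rlu" already present; 1 new (g)
  "rluzb" → prefix "rlu" already present; 2 new (z, b)
  "rzsrfbri" → prefix "rzsr" already present; 4 new (f, b, r, i)
  "rluswz" → prefix "rlu" already present; 3 new (s, w, z)
  "rlugdfkm" → prefix "rlug" already present; 4 new (d, f, k, m)
  "rluzg" → prefix "rluz" already present; 1 new (g)
  "rlugwpdm" → prefix "rlug" already present; 4 new (w, p, d, m)
  "ylewdmh" → 7 new (y, l, e, w, d, m, h)
  "rzsrc" → prefix "rzsr" already present; 1 new (c)
  "rluxbk" → prefix "rlu" already present; 3 new (x, b, k)
  "ygrbyc" → prefix "y" already present; 5 new (g, r, b, y, c)
  "ynftl" → prefix "y" already present; 4 new (n, f, t, l)
Total nodes = 10 + 2 + 2 + 7 + 4 + 1 + 2 + 4 + 3 + 4 + 1 + 4 + 7 + 1 + 3 + 5 + 4 = 64

64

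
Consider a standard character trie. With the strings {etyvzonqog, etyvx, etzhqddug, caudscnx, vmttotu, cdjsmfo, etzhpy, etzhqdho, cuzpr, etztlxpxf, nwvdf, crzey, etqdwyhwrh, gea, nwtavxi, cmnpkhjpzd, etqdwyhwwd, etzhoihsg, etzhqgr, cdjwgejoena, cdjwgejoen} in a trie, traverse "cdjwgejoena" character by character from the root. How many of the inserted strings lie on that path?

Traverse "cdjwgejoena" character by character; count nodes along the way that are marked as word ends.
Prefixes of the query that are stored words: "cdjwgejoen", "cdjwgejoena"
Count: 2

2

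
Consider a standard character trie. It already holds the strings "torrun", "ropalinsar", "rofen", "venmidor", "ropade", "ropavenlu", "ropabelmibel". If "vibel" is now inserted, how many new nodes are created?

"v" is already a path in the trie; the remaining "ibel" must be added.
So 5 − 1 = 4 new nodes.

4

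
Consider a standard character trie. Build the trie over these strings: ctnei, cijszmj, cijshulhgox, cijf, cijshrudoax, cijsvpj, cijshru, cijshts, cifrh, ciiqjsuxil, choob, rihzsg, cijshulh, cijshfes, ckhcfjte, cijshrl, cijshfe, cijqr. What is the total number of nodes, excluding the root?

Trace insertions, counting only characters that open a new branch:
  "ctnei" → 5 new (c, t, n, e, i)
  "cijszmj" → prefix "c" already present; 6 new (i, j, s, z, m, j)
  "cijshulhgox" → prefix "cijs" already present; 7 new (h, u, l, h, g, o, x)
  "cijf" → prefix "cij" already present; 1 new (f)
  "cijshrudoax" → prefix "cijsh" already present; 6 new (r, u, d, o, a, x)
  "cijsvpj" → prefix "cijs" already present; 3 new (v, p, j)
  "cijshru" → prefix "cijshru" already present; 0 new (none)
  "cijshts" → prefix "cijsh" already present; 2 new (t, s)
  "cifrh" → prefix "ci" already present; 3 new (f, r, h)
  "ciiqjsuxil" → prefix "ci" already present; 8 new (i, q, j, s, u, x, i, l)
  "choob" → prefix "c" already present; 4 new (h, o, o, b)
  "rihzsg" → 6 new (r, i, h, z, s, g)
  "cijshulh" → prefix "cijshulh" already present; 0 new (none)
  "cijshfes" → prefix "cijsh" already present; 3 new (f, e, s)
  "ckhcfjte" → prefix "c" already present; 7 new (k, h, c, f, j, t, e)
  "cijshrl" → prefix "cijshr" already present; 1 new (l)
  "cijshfe" → prefix "cijshfe" already present; 0 new (none)
  "cijqr" → prefix "cij" already present; 2 new (q, r)
Total nodes = 5 + 6 + 7 + 1 + 6 + 3 + 0 + 2 + 3 + 8 + 4 + 6 + 0 + 3 + 7 + 1 + 0 + 2 = 64

64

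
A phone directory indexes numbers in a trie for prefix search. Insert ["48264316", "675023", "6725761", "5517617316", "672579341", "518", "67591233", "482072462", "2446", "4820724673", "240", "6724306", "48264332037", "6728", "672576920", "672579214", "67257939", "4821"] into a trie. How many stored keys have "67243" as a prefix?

1

Walk to "67243"; the words in its subtree are exactly those with that prefix.
Matches: "6724306"
Count: 1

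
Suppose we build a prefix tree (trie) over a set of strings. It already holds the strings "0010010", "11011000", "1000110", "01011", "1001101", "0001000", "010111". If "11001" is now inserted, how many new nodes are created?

2

"110" is already a path in the trie; the remaining "01" must be added.
Each of the 2 remaining characters creates one node.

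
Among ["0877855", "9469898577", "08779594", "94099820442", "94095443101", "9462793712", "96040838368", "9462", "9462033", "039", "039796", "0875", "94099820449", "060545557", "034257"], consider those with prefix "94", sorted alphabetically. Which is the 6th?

Filter for "94…" and sort: "94095443101", "94099820442", "94099820449", "9462", "9462033", "9462793712", "9469898577"
The 6th is 9462793712.

9462793712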